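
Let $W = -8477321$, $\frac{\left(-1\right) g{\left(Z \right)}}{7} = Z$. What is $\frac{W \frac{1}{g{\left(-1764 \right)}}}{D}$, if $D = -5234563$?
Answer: $\frac{8477321}{64636383924} \approx 0.00013115$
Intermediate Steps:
$g{\left(Z \right)} = - 7 Z$
$\frac{W \frac{1}{g{\left(-1764 \right)}}}{D} = \frac{\left(-8477321\right) \frac{1}{\left(-7\right) \left(-1764\right)}}{-5234563} = - \frac{8477321}{12348} \left(- \frac{1}{5234563}\right) = \left(-8477321\right) \frac{1}{12348} \left(- \frac{1}{5234563}\right) = \left(- \frac{8477321}{12348}\right) \left(- \frac{1}{5234563}\right) = \frac{8477321}{64636383924}$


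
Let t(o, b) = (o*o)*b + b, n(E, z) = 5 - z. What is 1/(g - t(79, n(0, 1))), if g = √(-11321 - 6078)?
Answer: -24968/623418423 - I*√17399/623418423 ≈ -4.005e-5 - 2.1158e-7*I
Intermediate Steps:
t(o, b) = b + b*o² (t(o, b) = o²*b + b = b*o² + b = b + b*o²)
g = I*√17399 (g = √(-17399) = I*√17399 ≈ 131.91*I)
1/(g - t(79, n(0, 1))) = 1/(I*√17399 - (5 - 1*1)*(1 + 79²)) = 1/(I*√17399 - (5 - 1)*(1 + 6241)) = 1/(I*√17399 - 4*6242) = 1/(I*√17399 - 1*24968) = 1/(I*√17399 - 24968) = 1/(-24968 + I*√17399)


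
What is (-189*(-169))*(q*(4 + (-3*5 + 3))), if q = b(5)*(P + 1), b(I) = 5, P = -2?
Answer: 1277640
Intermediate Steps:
q = -5 (q = 5*(-2 + 1) = 5*(-1) = -5)
(-189*(-169))*(q*(4 + (-3*5 + 3))) = (-189*(-169))*(-5*(4 + (-3*5 + 3))) = 31941*(-5*(4 + (-15 + 3))) = 31941*(-5*(4 - 12)) = 31941*(-5*(-8)) = 31941*40 = 1277640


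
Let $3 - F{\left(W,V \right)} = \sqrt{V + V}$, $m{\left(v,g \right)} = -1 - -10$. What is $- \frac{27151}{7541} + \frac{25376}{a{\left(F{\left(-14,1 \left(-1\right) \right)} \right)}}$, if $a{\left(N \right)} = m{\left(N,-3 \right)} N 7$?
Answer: $\frac{185088535}{1741971} + \frac{25376 i \sqrt{2}}{693} \approx 106.25 + 51.785 i$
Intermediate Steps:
$m{\left(v,g \right)} = 9$ ($m{\left(v,g \right)} = -1 + 10 = 9$)
$F{\left(W,V \right)} = 3 - \sqrt{2} \sqrt{V}$ ($F{\left(W,V \right)} = 3 - \sqrt{V + V} = 3 - \sqrt{2 V} = 3 - \sqrt{2} \sqrt{V}$)
$a{\left(N \right)} = 63 N$ ($a{\left(N \right)} = 9 N 7 = 63 N$)
$- \frac{27151}{7541} + \frac{25376}{a{\left(F{\left(-14,1 \left(-1\right) \right)} \right)}} = - \frac{27151}{7541} + \frac{25376}{63 \left(3 - \sqrt{2} \sqrt{1 \left(-1\right)}\right)} = \left(-27151\right) \frac{1}{7541} + \frac{25376}{63 \left(3 - \sqrt{2} \sqrt{-1}\right)} = - \frac{27151}{7541} + \frac{25376}{63 \left(3 - \sqrt{2} i\right)} = - \frac{27151}{7541} + \frac{25376}{63 \left(3 - i \sqrt{2}\right)} = - \frac{27151}{7541} + \frac{25376}{189 - 63 i \sqrt{2}}$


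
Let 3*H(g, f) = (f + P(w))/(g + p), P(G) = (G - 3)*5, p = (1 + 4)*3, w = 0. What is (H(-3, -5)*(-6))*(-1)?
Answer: -10/3 ≈ -3.3333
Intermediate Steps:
p = 15 (p = 5*3 = 15)
P(G) = -15 + 5*G (P(G) = (-3 + G)*5 = -15 + 5*G)
H(g, f) = (-15 + f)/(3*(15 + g)) (H(g, f) = ((f + (-15 + 5*0))/(g + 15))/3 = ((f + (-15 + 0))/(15 + g))/3 = ((f - 15)/(15 + g))/3 = ((-15 + f)/(15 + g))/3 = (-15 + f)/(3*(15 + g)))
(H(-3, -5)*(-6))*(-1) = (((-15 - 5)/(3*(15 - 3)))*(-6))*(-1) = (((⅓)*(-20)/12)*(-6))*(-1) = (((⅓)*(1/12)*(-20))*(-6))*(-1) = -5/9*(-6)*(-1) = (10/3)*(-1) = -10/3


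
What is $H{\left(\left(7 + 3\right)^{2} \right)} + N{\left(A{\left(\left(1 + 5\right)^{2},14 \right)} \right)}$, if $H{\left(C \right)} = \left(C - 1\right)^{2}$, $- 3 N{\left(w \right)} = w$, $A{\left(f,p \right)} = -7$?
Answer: $\frac{29410}{3} \approx 9803.3$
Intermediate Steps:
$N{\left(w \right)} = - \frac{w}{3}$
$H{\left(C \right)} = \left(-1 + C\right)^{2}$
$H{\left(\left(7 + 3\right)^{2} \right)} + N{\left(A{\left(\left(1 + 5\right)^{2},14 \right)} \right)} = \left(-1 + \left(7 + 3\right)^{2}\right)^{2} - - \frac{7}{3} = \left(-1 + 10^{2}\right)^{2} + \frac{7}{3} = \left(-1 + 100\right)^{2} + \frac{7}{3} = 99^{2} + \frac{7}{3} = 9801 + \frac{7}{3} = \frac{29410}{3}$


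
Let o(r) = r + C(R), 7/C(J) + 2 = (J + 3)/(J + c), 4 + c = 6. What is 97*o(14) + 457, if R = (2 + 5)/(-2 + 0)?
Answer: 7038/5 ≈ 1407.6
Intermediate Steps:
c = 2 (c = -4 + 6 = 2)
R = -7/2 (R = 7/(-2) = 7*(-½) = -7/2 ≈ -3.5000)
C(J) = 7/(-2 + (3 + J)/(2 + J)) (C(J) = 7/(-2 + (J + 3)/(J + 2)) = 7/(-2 + (3 + J)/(2 + J)))
o(r) = -21/5 + r (o(r) = r + 7*(-2 - 1*(-7/2))/(1 - 7/2) = r + 7*(-2 + 7/2)/(-5/2) = r + 7*(-⅖)*(3/2) = r - 21/5 = -21/5 + r)
97*o(14) + 457 = 97*(-21/5 + 14) + 457 = 97*(49/5) + 457 = 4753/5 + 457 = 7038/5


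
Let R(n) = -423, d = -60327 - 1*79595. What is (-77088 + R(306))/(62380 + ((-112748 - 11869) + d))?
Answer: 77511/202159 ≈ 0.38342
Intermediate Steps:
d = -139922 (d = -60327 - 79595 = -139922)
(-77088 + R(306))/(62380 + ((-112748 - 11869) + d)) = (-77088 - 423)/(62380 + ((-112748 - 11869) - 139922)) = -77511/(62380 + (-124617 - 139922)) = -77511/(62380 - 264539) = -77511/(-202159) = -77511*(-1/202159) = 77511/202159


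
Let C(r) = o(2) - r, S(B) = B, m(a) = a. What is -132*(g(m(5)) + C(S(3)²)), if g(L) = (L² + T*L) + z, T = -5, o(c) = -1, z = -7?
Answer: 2244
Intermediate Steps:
C(r) = -1 - r
g(L) = -7 + L² - 5*L (g(L) = (L² - 5*L) - 7 = -7 + L² - 5*L)
-132*(g(m(5)) + C(S(3)²)) = -132*((-7 + 5² - 5*5) + (-1 - 1*3²)) = -132*((-7 + 25 - 25) + (-1 - 1*9)) = -132*(-7 + (-1 - 9)) = -132*(-7 - 10) = -132*(-17) = 2244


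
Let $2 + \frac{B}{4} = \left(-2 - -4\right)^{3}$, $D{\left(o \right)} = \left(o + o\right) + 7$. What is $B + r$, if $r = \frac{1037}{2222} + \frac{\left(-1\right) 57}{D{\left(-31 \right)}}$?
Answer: $\frac{283339}{11110} \approx 25.503$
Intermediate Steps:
$D{\left(o \right)} = 7 + 2 o$ ($D{\left(o \right)} = 2 o + 7 = 7 + 2 o$)
$r = \frac{16699}{11110}$ ($r = \frac{1037}{2222} + \frac{\left(-1\right) 57}{7 + 2 \left(-31\right)} = 1037 \cdot \frac{1}{2222} - \frac{57}{7 - 62} = \frac{1037}{2222} - \frac{57}{-55} = \frac{1037}{2222} - - \frac{57}{55} = \frac{1037}{2222} + \frac{57}{55} = \frac{16699}{11110} \approx 1.5031$)
$B = 24$ ($B = -8 + 4 \left(-2 - -4\right)^{3} = -8 + 4 \left(-2 + 4\right)^{3} = -8 + 4 \cdot 2^{3} = -8 + 4 \cdot 8 = -8 + 32 = 24$)
$B + r = 24 + \frac{16699}{11110} = \frac{283339}{11110}$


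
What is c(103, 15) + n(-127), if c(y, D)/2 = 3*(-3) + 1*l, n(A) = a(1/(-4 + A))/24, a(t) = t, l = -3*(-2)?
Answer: -18865/3144 ≈ -6.0003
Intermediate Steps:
l = 6
n(A) = 1/(24*(-4 + A)) (n(A) = 1/((-4 + A)*24) = (1/24)/(-4 + A) = 1/(24*(-4 + A)))
c(y, D) = -6 (c(y, D) = 2*(3*(-3) + 1*6) = 2*(-9 + 6) = 2*(-3) = -6)
c(103, 15) + n(-127) = -6 + 1/(24*(-4 - 127)) = -6 + (1/24)/(-131) = -6 + (1/24)*(-1/131) = -6 - 1/3144 = -18865/3144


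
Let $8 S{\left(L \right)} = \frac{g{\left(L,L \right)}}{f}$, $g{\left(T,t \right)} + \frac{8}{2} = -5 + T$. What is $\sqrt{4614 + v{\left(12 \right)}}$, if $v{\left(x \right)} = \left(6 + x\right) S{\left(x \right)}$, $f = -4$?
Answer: $\frac{\sqrt{73797}}{4} \approx 67.914$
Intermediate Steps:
$g{\left(T,t \right)} = -9 + T$ ($g{\left(T,t \right)} = -4 + \left(-5 + T\right) = -9 + T$)
$S{\left(L \right)} = \frac{9}{32} - \frac{L}{32}$ ($S{\left(L \right)} = \frac{\left(-9 + L\right) \frac{1}{-4}}{8} = \frac{\left(-9 + L\right) \left(- \frac{1}{4}\right)}{8} = \frac{\frac{9}{4} - \frac{L}{4}}{8} = \frac{9}{32} - \frac{L}{32}$)
$v{\left(x \right)} = \left(6 + x\right) \left(\frac{9}{32} - \frac{x}{32}\right)$
$\sqrt{4614 + v{\left(12 \right)}} = \sqrt{4614 + \frac{\left(6 + 12\right) \left(9 - 12\right)}{32}} = \sqrt{4614 + \frac{1}{32} \cdot 18 \left(9 - 12\right)} = \sqrt{4614 + \frac{1}{32} \cdot 18 \left(-3\right)} = \sqrt{4614 - \frac{27}{16}} = \sqrt{\frac{73797}{16}} = \frac{\sqrt{73797}}{4}$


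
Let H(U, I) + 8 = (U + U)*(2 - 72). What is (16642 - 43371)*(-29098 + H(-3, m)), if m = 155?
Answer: 766748094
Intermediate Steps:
H(U, I) = -8 - 140*U (H(U, I) = -8 + (U + U)*(2 - 72) = -8 + (2*U)*(-70) = -8 - 140*U)
(16642 - 43371)*(-29098 + H(-3, m)) = (16642 - 43371)*(-29098 + (-8 - 140*(-3))) = -26729*(-29098 + (-8 + 420)) = -26729*(-29098 + 412) = -26729*(-28686) = 766748094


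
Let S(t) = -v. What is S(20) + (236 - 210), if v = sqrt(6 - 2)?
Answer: 24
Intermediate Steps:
v = 2 (v = sqrt(4) = 2)
S(t) = -2 (S(t) = -1*2 = -2)
S(20) + (236 - 210) = -2 + (236 - 210) = -2 + 26 = 24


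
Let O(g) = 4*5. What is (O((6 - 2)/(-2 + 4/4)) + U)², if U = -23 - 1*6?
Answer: 81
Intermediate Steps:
U = -29 (U = -23 - 6 = -29)
O(g) = 20
(O((6 - 2)/(-2 + 4/4)) + U)² = (20 - 29)² = (-9)² = 81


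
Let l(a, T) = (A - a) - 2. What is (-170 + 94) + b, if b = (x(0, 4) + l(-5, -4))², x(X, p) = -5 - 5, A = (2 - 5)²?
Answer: -72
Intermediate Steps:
A = 9 (A = (-3)² = 9)
x(X, p) = -10
l(a, T) = 7 - a (l(a, T) = (9 - a) - 2 = 7 - a)
b = 4 (b = (-10 + (7 - 1*(-5)))² = (-10 + (7 + 5))² = (-10 + 12)² = 2² = 4)
(-170 + 94) + b = (-170 + 94) + 4 = -76 + 4 = -72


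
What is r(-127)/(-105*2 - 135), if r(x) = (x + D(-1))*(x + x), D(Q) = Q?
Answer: -32512/345 ≈ -94.238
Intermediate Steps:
r(x) = 2*x*(-1 + x) (r(x) = (x - 1)*(x + x) = (-1 + x)*(2*x) = 2*x*(-1 + x))
r(-127)/(-105*2 - 135) = (2*(-127)*(-1 - 127))/(-105*2 - 135) = (2*(-127)*(-128))/(-210 - 135) = 32512/(-345) = 32512*(-1/345) = -32512/345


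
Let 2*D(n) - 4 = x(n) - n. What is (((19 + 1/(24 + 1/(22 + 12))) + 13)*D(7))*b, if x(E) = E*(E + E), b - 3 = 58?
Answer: 3992145/43 ≈ 92841.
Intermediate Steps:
b = 61 (b = 3 + 58 = 61)
x(E) = 2*E² (x(E) = E*(2*E) = 2*E²)
D(n) = 2 + n² - n/2 (D(n) = 2 + (2*n² - n)/2 = 2 + (-n + 2*n²)/2 = 2 + (n² - n/2) = 2 + n² - n/2)
(((19 + 1/(24 + 1/(22 + 12))) + 13)*D(7))*b = (((19 + 1/(24 + 1/(22 + 12))) + 13)*(2 + 7² - ½*7))*61 = (((19 + 1/(24 + 1/34)) + 13)*(2 + 49 - 7/2))*61 = (((19 + 1/(24 + 1/34)) + 13)*(95/2))*61 = (((19 + 1/(817/34)) + 13)*(95/2))*61 = (((19 + 34/817) + 13)*(95/2))*61 = ((15557/817 + 13)*(95/2))*61 = ((26178/817)*(95/2))*61 = (65445/43)*61 = 3992145/43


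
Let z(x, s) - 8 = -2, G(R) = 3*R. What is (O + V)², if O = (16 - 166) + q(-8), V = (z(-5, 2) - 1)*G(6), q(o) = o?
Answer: 4624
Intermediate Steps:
z(x, s) = 6 (z(x, s) = 8 - 2 = 6)
V = 90 (V = (6 - 1)*(3*6) = 5*18 = 90)
O = -158 (O = (16 - 166) - 8 = -150 - 8 = -158)
(O + V)² = (-158 + 90)² = (-68)² = 4624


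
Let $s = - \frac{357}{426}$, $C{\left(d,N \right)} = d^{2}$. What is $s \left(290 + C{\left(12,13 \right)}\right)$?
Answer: $- \frac{25823}{71} \approx -363.7$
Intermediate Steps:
$s = - \frac{119}{142}$ ($s = \left(-357\right) \frac{1}{426} = - \frac{119}{142} \approx -0.83803$)
$s \left(290 + C{\left(12,13 \right)}\right) = - \frac{119 \left(290 + 12^{2}\right)}{142} = - \frac{119 \left(290 + 144\right)}{142} = \left(- \frac{119}{142}\right) 434 = - \frac{25823}{71}$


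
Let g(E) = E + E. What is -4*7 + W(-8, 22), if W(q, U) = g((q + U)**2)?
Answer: 364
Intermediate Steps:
g(E) = 2*E
W(q, U) = 2*(U + q)**2 (W(q, U) = 2*(q + U)**2 = 2*(U + q)**2)
-4*7 + W(-8, 22) = -4*7 + 2*(22 - 8)**2 = -28 + 2*14**2 = -28 + 2*196 = -28 + 392 = 364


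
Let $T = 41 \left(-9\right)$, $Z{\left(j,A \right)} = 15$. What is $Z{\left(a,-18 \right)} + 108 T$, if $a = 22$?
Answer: $-39837$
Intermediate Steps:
$T = -369$
$Z{\left(a,-18 \right)} + 108 T = 15 + 108 \left(-369\right) = 15 - 39852 = -39837$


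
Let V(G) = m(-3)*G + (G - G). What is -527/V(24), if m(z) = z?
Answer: 527/72 ≈ 7.3194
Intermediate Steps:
V(G) = -3*G (V(G) = -3*G + (G - G) = -3*G + 0 = -3*G)
-527/V(24) = -527/((-3*24)) = -527/(-72) = -527*(-1/72) = 527/72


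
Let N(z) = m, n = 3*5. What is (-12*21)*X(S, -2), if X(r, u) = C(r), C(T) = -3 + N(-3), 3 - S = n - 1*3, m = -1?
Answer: 1008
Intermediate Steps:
n = 15
N(z) = -1
S = -9 (S = 3 - (15 - 1*3) = 3 - (15 - 3) = 3 - 1*12 = 3 - 12 = -9)
C(T) = -4 (C(T) = -3 - 1 = -4)
X(r, u) = -4
(-12*21)*X(S, -2) = -12*21*(-4) = -252*(-4) = 1008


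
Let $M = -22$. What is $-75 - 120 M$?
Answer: $2565$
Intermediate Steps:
$-75 - 120 M = -75 - -2640 = -75 + 2640 = 2565$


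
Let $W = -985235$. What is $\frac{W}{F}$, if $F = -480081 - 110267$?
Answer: $\frac{985235}{590348} \approx 1.6689$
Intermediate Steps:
$F = -590348$ ($F = -480081 - 110267 = -590348$)
$\frac{W}{F} = - \frac{985235}{-590348} = \left(-985235\right) \left(- \frac{1}{590348}\right) = \frac{985235}{590348}$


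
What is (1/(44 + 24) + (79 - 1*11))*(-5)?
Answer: -23125/68 ≈ -340.07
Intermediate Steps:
(1/(44 + 24) + (79 - 1*11))*(-5) = (1/68 + (79 - 11))*(-5) = (1/68 + 68)*(-5) = (4625/68)*(-5) = -23125/68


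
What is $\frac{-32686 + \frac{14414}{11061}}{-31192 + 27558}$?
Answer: $\frac{180762716}{20097837} \approx 8.9941$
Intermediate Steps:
$\frac{-32686 + \frac{14414}{11061}}{-31192 + 27558} = \frac{-32686 + 14414 \cdot \frac{1}{11061}}{-3634} = \left(-32686 + \frac{14414}{11061}\right) \left(- \frac{1}{3634}\right) = \left(- \frac{361525432}{11061}\right) \left(- \frac{1}{3634}\right) = \frac{180762716}{20097837}$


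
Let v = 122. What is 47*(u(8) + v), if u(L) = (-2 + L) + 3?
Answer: 6157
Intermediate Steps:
u(L) = 1 + L
47*(u(8) + v) = 47*((1 + 8) + 122) = 47*(9 + 122) = 47*131 = 6157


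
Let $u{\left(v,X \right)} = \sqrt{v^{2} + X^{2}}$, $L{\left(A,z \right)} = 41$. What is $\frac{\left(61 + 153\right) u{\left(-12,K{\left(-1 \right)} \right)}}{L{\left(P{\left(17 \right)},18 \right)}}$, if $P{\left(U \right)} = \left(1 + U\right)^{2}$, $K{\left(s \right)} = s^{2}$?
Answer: $\frac{214 \sqrt{145}}{41} \approx 62.851$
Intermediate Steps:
$u{\left(v,X \right)} = \sqrt{X^{2} + v^{2}}$
$\frac{\left(61 + 153\right) u{\left(-12,K{\left(-1 \right)} \right)}}{L{\left(P{\left(17 \right)},18 \right)}} = \frac{\left(61 + 153\right) \sqrt{\left(\left(-1\right)^{2}\right)^{2} + \left(-12\right)^{2}}}{41} = 214 \sqrt{1^{2} + 144} \cdot \frac{1}{41} = 214 \sqrt{1 + 144} \cdot \frac{1}{41} = 214 \sqrt{145} \cdot \frac{1}{41} = \frac{214 \sqrt{145}}{41}$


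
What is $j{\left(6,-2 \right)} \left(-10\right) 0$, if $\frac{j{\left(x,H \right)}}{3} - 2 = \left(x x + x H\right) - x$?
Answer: $0$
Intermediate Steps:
$j{\left(x,H \right)} = 6 - 3 x + 3 x^{2} + 3 H x$ ($j{\left(x,H \right)} = 6 + 3 \left(\left(x x + x H\right) - x\right) = 6 + 3 \left(\left(x^{2} + H x\right) - x\right) = 6 + 3 \left(x^{2} - x + H x\right) = 6 + \left(- 3 x + 3 x^{2} + 3 H x\right) = 6 - 3 x + 3 x^{2} + 3 H x$)
$j{\left(6,-2 \right)} \left(-10\right) 0 = \left(6 - 18 + 3 \cdot 6^{2} + 3 \left(-2\right) 6\right) \left(-10\right) 0 = \left(6 - 18 + 3 \cdot 36 - 36\right) \left(-10\right) 0 = \left(6 - 18 + 108 - 36\right) \left(-10\right) 0 = 60 \left(-10\right) 0 = \left(-600\right) 0 = 0$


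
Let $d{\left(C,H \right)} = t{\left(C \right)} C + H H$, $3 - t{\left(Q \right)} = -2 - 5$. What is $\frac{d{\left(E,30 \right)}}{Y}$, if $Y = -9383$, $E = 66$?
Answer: $- \frac{1560}{9383} \approx -0.16626$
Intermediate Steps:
$t{\left(Q \right)} = 10$ ($t{\left(Q \right)} = 3 - \left(-2 - 5\right) = 3 - -7 = 3 + 7 = 10$)
$d{\left(C,H \right)} = H^{2} + 10 C$ ($d{\left(C,H \right)} = 10 C + H H = 10 C + H^{2} = H^{2} + 10 C$)
$\frac{d{\left(E,30 \right)}}{Y} = \frac{30^{2} + 10 \cdot 66}{-9383} = \left(900 + 660\right) \left(- \frac{1}{9383}\right) = 1560 \left(- \frac{1}{9383}\right) = - \frac{1560}{9383}$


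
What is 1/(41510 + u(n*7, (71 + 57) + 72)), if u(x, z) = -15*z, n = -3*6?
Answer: 1/38510 ≈ 2.5967e-5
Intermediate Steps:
n = -18
1/(41510 + u(n*7, (71 + 57) + 72)) = 1/(41510 - 15*((71 + 57) + 72)) = 1/(41510 - 15*(128 + 72)) = 1/(41510 - 15*200) = 1/(41510 - 3000) = 1/38510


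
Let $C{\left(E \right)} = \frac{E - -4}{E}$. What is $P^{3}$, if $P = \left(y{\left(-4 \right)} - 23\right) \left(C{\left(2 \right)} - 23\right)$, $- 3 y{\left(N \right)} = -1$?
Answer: $\frac{2515456000}{27} \approx 9.3165 \cdot 10^{7}$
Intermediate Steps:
$y{\left(N \right)} = \frac{1}{3}$ ($y{\left(N \right)} = \left(- \frac{1}{3}\right) \left(-1\right) = \frac{1}{3}$)
$C{\left(E \right)} = \frac{4 + E}{E}$ ($C{\left(E \right)} = \frac{E + 4}{E} = \frac{4 + E}{E}$)
$P = \frac{1360}{3}$ ($P = \left(\frac{1}{3} - 23\right) \left(\frac{4 + 2}{2} - 23\right) = - \frac{68 \left(\frac{1}{2} \cdot 6 - 23\right)}{3} = - \frac{68 \left(3 - 23\right)}{3} = \left(- \frac{68}{3}\right) \left(-20\right) = \frac{1360}{3} \approx 453.33$)
$P^{3} = \left(\frac{1360}{3}\right)^{3} = \frac{2515456000}{27}$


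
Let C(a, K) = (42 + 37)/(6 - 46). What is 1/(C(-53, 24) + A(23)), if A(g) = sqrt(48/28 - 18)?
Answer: -22120/226087 - 1600*I*sqrt(798)/226087 ≈ -0.097838 - 0.19992*I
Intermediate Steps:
C(a, K) = -79/40 (C(a, K) = 79/(-40) = 79*(-1/40) = -79/40)
A(g) = I*sqrt(798)/7 (A(g) = sqrt(48*(1/28) - 18) = sqrt(12/7 - 18) = sqrt(-114/7) = I*sqrt(798)/7)
1/(C(-53, 24) + A(23)) = 1/(-79/40 + I*sqrt(798)/7)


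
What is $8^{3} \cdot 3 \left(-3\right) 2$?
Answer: $-9216$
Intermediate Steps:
$8^{3} \cdot 3 \left(-3\right) 2 = 512 \left(\left(-9\right) 2\right) = 512 \left(-18\right) = -9216$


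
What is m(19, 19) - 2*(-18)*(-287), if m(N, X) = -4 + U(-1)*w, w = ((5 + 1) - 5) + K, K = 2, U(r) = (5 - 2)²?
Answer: -10309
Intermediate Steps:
U(r) = 9 (U(r) = 3² = 9)
w = 3 (w = ((5 + 1) - 5) + 2 = (6 - 5) + 2 = 1 + 2 = 3)
m(N, X) = 23 (m(N, X) = -4 + 9*3 = -4 + 27 = 23)
m(19, 19) - 2*(-18)*(-287) = 23 - 2*(-18)*(-287) = 23 + 36*(-287) = 23 - 10332 = -10309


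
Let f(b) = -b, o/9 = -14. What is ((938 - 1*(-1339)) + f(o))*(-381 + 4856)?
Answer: 10753425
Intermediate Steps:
o = -126 (o = 9*(-14) = -126)
((938 - 1*(-1339)) + f(o))*(-381 + 4856) = ((938 - 1*(-1339)) - 1*(-126))*(-381 + 4856) = ((938 + 1339) + 126)*4475 = (2277 + 126)*4475 = 2403*4475 = 10753425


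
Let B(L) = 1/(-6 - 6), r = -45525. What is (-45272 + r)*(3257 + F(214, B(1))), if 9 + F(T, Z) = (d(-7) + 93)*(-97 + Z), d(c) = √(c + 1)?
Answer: 2099499031/4 + 105778505*I*√6/12 ≈ 5.2487e+8 + 2.1592e+7*I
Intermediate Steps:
d(c) = √(1 + c)
B(L) = -1/12 (B(L) = 1/(-12) = -1/12)
F(T, Z) = -9 + (-97 + Z)*(93 + I*√6) (F(T, Z) = -9 + (√(1 - 7) + 93)*(-97 + Z) = -9 + (√(-6) + 93)*(-97 + Z) = -9 + (I*√6 + 93)*(-97 + Z) = -9 + (93 + I*√6)*(-97 + Z) = -9 + (-97 + Z)*(93 + I*√6))
(-45272 + r)*(3257 + F(214, B(1))) = (-45272 - 45525)*(3257 + (-9030 + 93*(-1/12) - 97*I*√6 + I*(-1/12)*√6)) = -90797*(3257 + (-9030 - 31/4 - 97*I*√6 - I*√6/12)) = -90797*(3257 + (-36151/4 - 1165*I*√6/12)) = -90797*(-23123/4 - 1165*I*√6/12) = 2099499031/4 + 105778505*I*√6/12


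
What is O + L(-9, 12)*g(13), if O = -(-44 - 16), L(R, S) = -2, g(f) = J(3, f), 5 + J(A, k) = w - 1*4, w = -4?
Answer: 86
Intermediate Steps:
J(A, k) = -13 (J(A, k) = -5 + (-4 - 1*4) = -5 + (-4 - 4) = -5 - 8 = -13)
g(f) = -13
O = 60 (O = -1*(-60) = 60)
O + L(-9, 12)*g(13) = 60 - 2*(-13) = 60 + 26 = 86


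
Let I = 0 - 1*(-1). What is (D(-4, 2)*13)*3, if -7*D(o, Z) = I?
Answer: -39/7 ≈ -5.5714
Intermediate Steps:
I = 1 (I = 0 + 1 = 1)
D(o, Z) = -1/7 (D(o, Z) = -1/7*1 = -1/7)
(D(-4, 2)*13)*3 = -1/7*13*3 = -13/7*3 = -39/7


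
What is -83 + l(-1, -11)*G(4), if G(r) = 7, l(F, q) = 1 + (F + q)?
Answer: -160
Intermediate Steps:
l(F, q) = 1 + F + q
-83 + l(-1, -11)*G(4) = -83 + (1 - 1 - 11)*7 = -83 - 11*7 = -83 - 77 = -160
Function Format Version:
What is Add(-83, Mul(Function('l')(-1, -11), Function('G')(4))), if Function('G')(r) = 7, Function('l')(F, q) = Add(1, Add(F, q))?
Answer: -160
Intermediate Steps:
Function('l')(F, q) = Add(1, F, q)
Add(-83, Mul(Function('l')(-1, -11), Function('G')(4))) = Add(-83, Mul(Add(1, -1, -11), 7)) = Add(-83, Mul(-11, 7)) = Add(-83, -77) = -160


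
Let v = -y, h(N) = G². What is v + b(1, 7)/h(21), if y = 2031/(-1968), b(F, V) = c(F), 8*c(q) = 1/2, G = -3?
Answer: 3067/2952 ≈ 1.0390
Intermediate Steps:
c(q) = 1/16 (c(q) = (⅛)/2 = (⅛)*(½) = 1/16)
b(F, V) = 1/16
y = -677/656 (y = 2031*(-1/1968) = -677/656 ≈ -1.0320)
h(N) = 9 (h(N) = (-3)² = 9)
v = 677/656 (v = -1*(-677/656) = 677/656 ≈ 1.0320)
v + b(1, 7)/h(21) = 677/656 + (1/16)/9 = 677/656 + (1/16)*(⅑) = 677/656 + 1/144 = 3067/2952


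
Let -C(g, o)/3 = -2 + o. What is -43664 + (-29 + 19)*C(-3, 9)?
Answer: -43454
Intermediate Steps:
C(g, o) = 6 - 3*o (C(g, o) = -3*(-2 + o) = 6 - 3*o)
-43664 + (-29 + 19)*C(-3, 9) = -43664 + (-29 + 19)*(6 - 3*9) = -43664 - 10*(6 - 27) = -43664 - 10*(-21) = -43664 + 210 = -43454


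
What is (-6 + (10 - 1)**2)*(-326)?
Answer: -24450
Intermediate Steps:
(-6 + (10 - 1)**2)*(-326) = (-6 + 9**2)*(-326) = (-6 + 81)*(-326) = 75*(-326) = -24450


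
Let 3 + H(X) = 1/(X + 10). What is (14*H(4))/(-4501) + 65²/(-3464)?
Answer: -18874701/15591464 ≈ -1.2106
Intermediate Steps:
H(X) = -3 + 1/(10 + X) (H(X) = -3 + 1/(X + 10) = -3 + 1/(10 + X))
(14*H(4))/(-4501) + 65²/(-3464) = (14*((-29 - 3*4)/(10 + 4)))/(-4501) + 65²/(-3464) = (14*((-29 - 12)/14))*(-1/4501) + 4225*(-1/3464) = (14*((1/14)*(-41)))*(-1/4501) - 4225/3464 = (14*(-41/14))*(-1/4501) - 4225/3464 = -41*(-1/4501) - 4225/3464 = 41/4501 - 4225/3464 = -18874701/15591464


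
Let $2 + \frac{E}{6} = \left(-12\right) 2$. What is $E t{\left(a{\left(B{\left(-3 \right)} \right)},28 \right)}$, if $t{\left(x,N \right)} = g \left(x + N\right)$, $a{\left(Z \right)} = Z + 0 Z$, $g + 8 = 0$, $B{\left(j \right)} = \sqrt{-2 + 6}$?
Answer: $37440$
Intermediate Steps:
$B{\left(j \right)} = 2$ ($B{\left(j \right)} = \sqrt{4} = 2$)
$g = -8$ ($g = -8 + 0 = -8$)
$a{\left(Z \right)} = Z$ ($a{\left(Z \right)} = Z + 0 = Z$)
$E = -156$ ($E = -12 + 6 \left(\left(-12\right) 2\right) = -12 + 6 \left(-24\right) = -12 - 144 = -156$)
$t{\left(x,N \right)} = - 8 N - 8 x$ ($t{\left(x,N \right)} = - 8 \left(x + N\right) = - 8 \left(N + x\right) = - 8 N - 8 x$)
$E t{\left(a{\left(B{\left(-3 \right)} \right)},28 \right)} = - 156 \left(\left(-8\right) 28 - 16\right) = - 156 \left(-224 - 16\right) = \left(-156\right) \left(-240\right) = 37440$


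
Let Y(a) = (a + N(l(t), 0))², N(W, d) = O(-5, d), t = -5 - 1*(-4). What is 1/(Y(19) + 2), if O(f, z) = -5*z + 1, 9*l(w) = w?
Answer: 1/402 ≈ 0.0024876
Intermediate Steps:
t = -1 (t = -5 + 4 = -1)
l(w) = w/9
O(f, z) = 1 - 5*z
N(W, d) = 1 - 5*d
Y(a) = (1 + a)² (Y(a) = (a + (1 - 5*0))² = (a + (1 + 0))² = (a + 1)² = (1 + a)²)
1/(Y(19) + 2) = 1/((1 + 19)² + 2) = 1/(20² + 2) = 1/(400 + 2) = 1/402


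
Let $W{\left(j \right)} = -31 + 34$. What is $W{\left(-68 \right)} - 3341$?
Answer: $-3338$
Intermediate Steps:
$W{\left(j \right)} = 3$
$W{\left(-68 \right)} - 3341 = 3 - 3341 = -3338$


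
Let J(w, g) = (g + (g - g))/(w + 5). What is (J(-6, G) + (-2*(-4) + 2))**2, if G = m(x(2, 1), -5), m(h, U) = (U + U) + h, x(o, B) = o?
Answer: 324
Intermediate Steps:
m(h, U) = h + 2*U (m(h, U) = 2*U + h = h + 2*U)
G = -8 (G = 2 + 2*(-5) = 2 - 10 = -8)
J(w, g) = g/(5 + w) (J(w, g) = (g + 0)/(5 + w) = g/(5 + w))
(J(-6, G) + (-2*(-4) + 2))**2 = (-8/(5 - 6) + (-2*(-4) + 2))**2 = (-8/(-1) + (8 + 2))**2 = (-8*(-1) + 10)**2 = (8 + 10)**2 = 18**2 = 324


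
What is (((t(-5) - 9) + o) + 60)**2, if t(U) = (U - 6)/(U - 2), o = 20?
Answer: 258064/49 ≈ 5266.6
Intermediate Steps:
t(U) = (-6 + U)/(-2 + U)
(((t(-5) - 9) + o) + 60)**2 = ((((-6 - 5)/(-2 - 5) - 9) + 20) + 60)**2 = (((-11/(-7) - 9) + 20) + 60)**2 = (((-1/7*(-11) - 9) + 20) + 60)**2 = (((11/7 - 9) + 20) + 60)**2 = ((-52/7 + 20) + 60)**2 = (88/7 + 60)**2 = (508/7)**2 = 258064/49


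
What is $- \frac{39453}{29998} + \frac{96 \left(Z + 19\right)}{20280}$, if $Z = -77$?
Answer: $- \frac{40297321}{25348310} \approx -1.5897$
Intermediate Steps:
$- \frac{39453}{29998} + \frac{96 \left(Z + 19\right)}{20280} = - \frac{39453}{29998} + \frac{96 \left(-77 + 19\right)}{20280} = \left(-39453\right) \frac{1}{29998} + 96 \left(-58\right) \frac{1}{20280} = - \frac{39453}{29998} - \frac{232}{845} = - \frac{40297321}{25348310}$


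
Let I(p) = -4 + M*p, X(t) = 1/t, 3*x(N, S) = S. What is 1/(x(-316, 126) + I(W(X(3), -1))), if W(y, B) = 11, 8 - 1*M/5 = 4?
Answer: 1/258 ≈ 0.0038760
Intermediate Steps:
x(N, S) = S/3
M = 20 (M = 40 - 5*4 = 40 - 20 = 20)
I(p) = -4 + 20*p
1/(x(-316, 126) + I(W(X(3), -1))) = 1/((1/3)*126 + (-4 + 20*11)) = 1/(42 + (-4 + 220)) = 1/(42 + 216) = 1/258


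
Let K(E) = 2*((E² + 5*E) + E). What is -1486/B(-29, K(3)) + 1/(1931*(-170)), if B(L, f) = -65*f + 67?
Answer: 487805777/1130233610 ≈ 0.43160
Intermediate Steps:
K(E) = 2*E² + 12*E (K(E) = 2*(E² + 6*E) = 2*E² + 12*E)
B(L, f) = 67 - 65*f
-1486/B(-29, K(3)) + 1/(1931*(-170)) = -1486/(67 - 130*3*(6 + 3)) + 1/(1931*(-170)) = -1486/(67 - 130*3*9) + (1/1931)*(-1/170) = -1486/(67 - 65*54) - 1/328270 = -1486/(67 - 3510) - 1/328270 = -1486/(-3443) - 1/328270 = -1486*(-1/3443) - 1/328270 = 1486/3443 - 1/328270 = 487805777/1130233610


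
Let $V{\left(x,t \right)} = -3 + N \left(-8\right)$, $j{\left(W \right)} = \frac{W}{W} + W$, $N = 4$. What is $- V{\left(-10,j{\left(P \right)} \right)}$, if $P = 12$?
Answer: $35$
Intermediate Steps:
$j{\left(W \right)} = 1 + W$
$V{\left(x,t \right)} = -35$ ($V{\left(x,t \right)} = -3 + 4 \left(-8\right) = -3 - 32 = -35$)
$- V{\left(-10,j{\left(P \right)} \right)} = \left(-1\right) \left(-35\right) = 35$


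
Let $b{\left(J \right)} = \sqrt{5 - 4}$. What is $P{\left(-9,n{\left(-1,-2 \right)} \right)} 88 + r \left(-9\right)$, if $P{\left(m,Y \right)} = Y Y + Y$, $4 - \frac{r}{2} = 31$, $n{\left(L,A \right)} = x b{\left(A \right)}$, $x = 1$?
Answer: $662$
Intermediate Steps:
$b{\left(J \right)} = 1$ ($b{\left(J \right)} = \sqrt{1} = 1$)
$n{\left(L,A \right)} = 1$ ($n{\left(L,A \right)} = 1 \cdot 1 = 1$)
$r = -54$ ($r = 8 - 62 = -54$)
$P{\left(m,Y \right)} = Y + Y^{2}$ ($P{\left(m,Y \right)} = Y^{2} + Y = Y + Y^{2}$)
$P{\left(-9,n{\left(-1,-2 \right)} \right)} 88 + r \left(-9\right) = 1 \left(1 + 1\right) 88 - -486 = 1 \cdot 2 \cdot 88 + 486 = 2 \cdot 88 + 486 = 176 + 486 = 662$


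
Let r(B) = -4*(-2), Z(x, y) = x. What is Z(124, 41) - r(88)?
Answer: 116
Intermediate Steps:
r(B) = 8
Z(124, 41) - r(88) = 124 - 1*8 = 124 - 8 = 116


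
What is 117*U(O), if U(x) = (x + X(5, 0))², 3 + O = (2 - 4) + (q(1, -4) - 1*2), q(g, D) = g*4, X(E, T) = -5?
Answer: 7488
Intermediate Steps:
q(g, D) = 4*g
O = -3 (O = -3 + ((2 - 4) + (4*1 - 1*2)) = -3 + (-2 + (4 - 2)) = -3 + (-2 + 2) = -3 + 0 = -3)
U(x) = (-5 + x)² (U(x) = (x - 5)² = (-5 + x)²)
117*U(O) = 117*(-5 - 3)² = 117*(-8)² = 117*64 = 7488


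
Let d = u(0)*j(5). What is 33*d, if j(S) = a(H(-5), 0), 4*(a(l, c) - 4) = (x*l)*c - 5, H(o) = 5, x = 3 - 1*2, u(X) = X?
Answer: 0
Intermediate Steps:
x = 1 (x = 3 - 2 = 1)
a(l, c) = 11/4 + c*l/4 (a(l, c) = 4 + ((1*l)*c - 5)/4 = 4 + (l*c - 5)/4 = 4 + (c*l - 5)/4 = 4 + (-5 + c*l)/4 = 4 + (-5/4 + c*l/4) = 11/4 + c*l/4)
j(S) = 11/4 (j(S) = 11/4 + (¼)*0*5 = 11/4 + 0 = 11/4)
d = 0 (d = 0*(11/4) = 0)
33*d = 33*0 = 0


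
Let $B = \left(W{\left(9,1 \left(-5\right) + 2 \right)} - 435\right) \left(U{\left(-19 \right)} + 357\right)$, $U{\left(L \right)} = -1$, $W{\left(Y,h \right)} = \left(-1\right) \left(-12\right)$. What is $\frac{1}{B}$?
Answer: $- \frac{1}{150588} \approx -6.6406 \cdot 10^{-6}$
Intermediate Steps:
$W{\left(Y,h \right)} = 12$
$B = -150588$ ($B = \left(12 - 435\right) \left(-1 + 357\right) = \left(-423\right) 356 = -150588$)
$\frac{1}{B} = \frac{1}{-150588} = - \frac{1}{150588}$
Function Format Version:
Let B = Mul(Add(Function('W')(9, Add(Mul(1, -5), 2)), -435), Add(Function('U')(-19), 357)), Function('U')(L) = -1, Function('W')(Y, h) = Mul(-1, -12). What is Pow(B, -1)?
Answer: Rational(-1, 150588) ≈ -6.6406e-6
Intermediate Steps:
Function('W')(Y, h) = 12
B = -150588 (B = Mul(Add(12, -435), Add(-1, 357)) = Mul(-423, 356) = -150588)
Pow(B, -1) = Pow(-150588, -1) = Rational(-1, 150588)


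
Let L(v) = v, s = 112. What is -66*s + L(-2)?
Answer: -7394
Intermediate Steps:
-66*s + L(-2) = -66*112 - 2 = -7392 - 2 = -7394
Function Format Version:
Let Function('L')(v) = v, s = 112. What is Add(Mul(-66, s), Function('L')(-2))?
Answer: -7394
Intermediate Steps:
Add(Mul(-66, s), Function('L')(-2)) = Add(Mul(-66, 112), -2) = Add(-7392, -2) = -7394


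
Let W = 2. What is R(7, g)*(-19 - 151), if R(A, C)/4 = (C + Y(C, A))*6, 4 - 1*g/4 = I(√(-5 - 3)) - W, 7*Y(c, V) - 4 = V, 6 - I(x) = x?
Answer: -44880/7 - 32640*I*√2 ≈ -6411.4 - 46160.0*I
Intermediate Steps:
I(x) = 6 - x
Y(c, V) = 4/7 + V/7
g = 8*I*√2 (g = 16 - 4*((6 - √(-5 - 3)) - 1*2) = 16 - 4*((6 - √(-8)) - 2) = 16 - 4*((6 - 2*I*√2) - 2) = 16 - 4*(4 - 2*I*√2) = 16 + (-16 + 8*I*√2) = 8*I*√2 ≈ 11.314*I)
R(A, C) = 96/7 + 24*C + 24*A/7 (R(A, C) = 4*((C + (4/7 + A/7))*6) = 4*((4/7 + C + A/7)*6) = 4*(24/7 + 6*C + 6*A/7) = 96/7 + 24*C + 24*A/7)
R(7, g)*(-19 - 151) = (96/7 + 24*(8*I*√2) + (24/7)*7)*(-19 - 151) = (96/7 + 192*I*√2 + 24)*(-170) = (264/7 + 192*I*√2)*(-170) = -44880/7 - 32640*I*√2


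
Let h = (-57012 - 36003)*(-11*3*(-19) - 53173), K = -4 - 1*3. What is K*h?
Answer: -34212963330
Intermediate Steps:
K = -7 (K = -4 - 3 = -7)
h = 4887566190 (h = -93015*(-33*(-19) - 53173) = -93015*(627 - 53173) = -93015*(-52546) = 4887566190)
K*h = -7*4887566190 = -34212963330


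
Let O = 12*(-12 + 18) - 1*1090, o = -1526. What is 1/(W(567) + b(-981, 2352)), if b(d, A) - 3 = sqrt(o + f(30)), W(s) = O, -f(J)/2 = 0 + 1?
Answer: -1015/1031753 - 2*I*sqrt(382)/1031753 ≈ -0.00098376 - 3.7887e-5*I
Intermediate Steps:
f(J) = -2 (f(J) = -2*(0 + 1) = -2*1 = -2)
O = -1018 (O = 12*6 - 1090 = 72 - 1090 = -1018)
W(s) = -1018
b(d, A) = 3 + 2*I*sqrt(382) (b(d, A) = 3 + sqrt(-1526 - 2) = 3 + sqrt(-1528) = 3 + 2*I*sqrt(382))
1/(W(567) + b(-981, 2352)) = 1/(-1018 + (3 + 2*I*sqrt(382))) = 1/(-1015 + 2*I*sqrt(382))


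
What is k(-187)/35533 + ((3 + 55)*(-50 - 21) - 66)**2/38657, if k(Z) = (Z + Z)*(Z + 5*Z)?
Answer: 638257140844/1373599181 ≈ 464.66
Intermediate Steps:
k(Z) = 12*Z**2 (k(Z) = (2*Z)*(6*Z) = 12*Z**2)
k(-187)/35533 + ((3 + 55)*(-50 - 21) - 66)**2/38657 = (12*(-187)**2)/35533 + ((3 + 55)*(-50 - 21) - 66)**2/38657 = (12*34969)*(1/35533) + (58*(-71) - 66)**2*(1/38657) = 419628*(1/35533) + (-4118 - 66)**2*(1/38657) = 419628/35533 + (-4184)**2*(1/38657) = 419628/35533 + 17505856*(1/38657) = 419628/35533 + 17505856/38657 = 638257140844/1373599181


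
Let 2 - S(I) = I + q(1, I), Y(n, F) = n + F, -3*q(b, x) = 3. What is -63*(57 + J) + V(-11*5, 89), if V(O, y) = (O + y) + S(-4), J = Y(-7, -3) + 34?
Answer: -5062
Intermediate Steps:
q(b, x) = -1 (q(b, x) = -1/3*3 = -1)
Y(n, F) = F + n
S(I) = 3 - I (S(I) = 2 - (I - 1) = 2 - (-1 + I) = 2 + (1 - I) = 3 - I)
J = 24 (J = (-3 - 7) + 34 = -10 + 34 = 24)
V(O, y) = 7 + O + y (V(O, y) = (O + y) + (3 - 1*(-4)) = (O + y) + (3 + 4) = (O + y) + 7 = 7 + O + y)
-63*(57 + J) + V(-11*5, 89) = -63*(57 + 24) + (7 - 11*5 + 89) = -63*81 + (7 - 55 + 89) = -5103 + 41 = -5062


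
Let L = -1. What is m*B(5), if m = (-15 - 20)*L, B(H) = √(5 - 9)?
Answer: 70*I ≈ 70.0*I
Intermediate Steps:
B(H) = 2*I (B(H) = √(-4) = 2*I)
m = 35 (m = (-15 - 20)*(-1) = -35*(-1) = 35)
m*B(5) = 35*(2*I) = 70*I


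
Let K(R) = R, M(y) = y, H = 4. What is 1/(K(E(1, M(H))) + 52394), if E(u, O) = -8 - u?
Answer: 1/52385 ≈ 1.9089e-5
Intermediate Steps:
1/(K(E(1, M(H))) + 52394) = 1/((-8 - 1*1) + 52394) = 1/((-8 - 1) + 52394) = 1/(-9 + 52394) = 1/52385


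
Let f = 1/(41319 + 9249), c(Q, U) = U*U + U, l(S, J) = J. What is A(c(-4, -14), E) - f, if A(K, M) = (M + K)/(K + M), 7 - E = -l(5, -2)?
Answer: 50567/50568 ≈ 0.99998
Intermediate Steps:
c(Q, U) = U + U² (c(Q, U) = U² + U = U + U²)
E = 5 (E = 7 - (-1)*(-2) = 7 - 1*2 = 7 - 2 = 5)
f = 1/50568 ≈ 1.9775e-5
A(K, M) = 1 (A(K, M) = (K + M)/(K + M) = 1)
A(c(-4, -14), E) - f = 1 - 1*1/50568 = 1 - 1/50568 = 50567/50568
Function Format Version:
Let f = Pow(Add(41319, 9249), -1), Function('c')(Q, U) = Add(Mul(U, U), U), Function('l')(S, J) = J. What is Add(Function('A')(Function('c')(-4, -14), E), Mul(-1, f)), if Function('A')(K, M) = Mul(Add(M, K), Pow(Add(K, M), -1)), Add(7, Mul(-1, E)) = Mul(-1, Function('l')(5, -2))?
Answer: Rational(50567, 50568) ≈ 0.99998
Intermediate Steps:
Function('c')(Q, U) = Add(U, Pow(U, 2)) (Function('c')(Q, U) = Add(Pow(U, 2), U) = Add(U, Pow(U, 2)))
E = 5 (E = Add(7, Mul(-1, Mul(-1, -2))) = Add(7, Mul(-1, 2)) = Add(7, -2) = 5)
f = Rational(1, 50568) (f = Pow(50568, -1) = Rational(1, 50568) ≈ 1.9775e-5)
Function('A')(K, M) = 1 (Function('A')(K, M) = Mul(Add(K, M), Pow(Add(K, M), -1)) = 1)
Add(Function('A')(Function('c')(-4, -14), E), Mul(-1, f)) = Add(1, Mul(-1, Rational(1, 50568))) = Add(1, Rational(-1, 50568)) = Rational(50567, 50568)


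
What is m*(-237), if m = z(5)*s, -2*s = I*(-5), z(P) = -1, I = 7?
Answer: 8295/2 ≈ 4147.5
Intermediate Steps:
s = 35/2 (s = -7*(-5)/2 = -½*(-35) = 35/2 ≈ 17.500)
m = -35/2 (m = -1*35/2 = -35/2 ≈ -17.500)
m*(-237) = -35/2*(-237) = 8295/2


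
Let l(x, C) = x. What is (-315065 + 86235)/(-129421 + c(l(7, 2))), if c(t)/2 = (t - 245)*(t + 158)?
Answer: 228830/207961 ≈ 1.1004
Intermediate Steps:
c(t) = 2*(-245 + t)*(158 + t) (c(t) = 2*((t - 245)*(t + 158)) = 2*((-245 + t)*(158 + t)) = 2*(-245 + t)*(158 + t))
(-315065 + 86235)/(-129421 + c(l(7, 2))) = (-315065 + 86235)/(-129421 + (-77420 - 174*7 + 2*7²)) = -228830/(-129421 + (-77420 - 1218 + 2*49)) = -228830/(-129421 + (-77420 - 1218 + 98)) = -228830/(-129421 - 78540) = -228830/(-207961) = -228830*(-1/207961) = 228830/207961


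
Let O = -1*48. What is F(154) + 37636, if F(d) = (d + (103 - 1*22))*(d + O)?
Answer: 62546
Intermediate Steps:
O = -48
F(d) = (-48 + d)*(81 + d) (F(d) = (d + (103 - 1*22))*(d - 48) = (d + (103 - 22))*(-48 + d) = (d + 81)*(-48 + d) = (81 + d)*(-48 + d) = (-48 + d)*(81 + d))
F(154) + 37636 = (-3888 + 154² + 33*154) + 37636 = (-3888 + 23716 + 5082) + 37636 = 24910 + 37636 = 62546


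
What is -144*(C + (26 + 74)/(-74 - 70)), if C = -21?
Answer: 3124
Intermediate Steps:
-144*(C + (26 + 74)/(-74 - 70)) = -144*(-21 + (26 + 74)/(-74 - 70)) = -144*(-21 + 100/(-144)) = -144*(-21 + 100*(-1/144)) = -144*(-21 - 25/36) = -144*(-781/36) = 3124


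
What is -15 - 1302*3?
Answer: -3921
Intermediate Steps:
-15 - 1302*3 = -15 - 93*42 = -15 - 3906 = -3921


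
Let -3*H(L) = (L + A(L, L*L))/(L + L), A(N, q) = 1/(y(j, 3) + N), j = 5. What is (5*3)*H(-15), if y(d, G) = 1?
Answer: -211/84 ≈ -2.5119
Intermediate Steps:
A(N, q) = 1/(1 + N)
H(L) = -(L + 1/(1 + L))/(6*L) (H(L) = -(L + 1/(1 + L))/(3*(L + L)) = -(L + 1/(1 + L))/(3*(2*L)) = -(L + 1/(1 + L))*1/(2*L)/3 = -(L + 1/(1 + L))/(6*L))
(5*3)*H(-15) = (5*3)*((⅙)*(-1 - 1*(-15)*(1 - 15))/(-15*(1 - 15))) = 15*((⅙)*(-1/15)*(-1 - 1*(-15)*(-14))/(-14)) = 15*((⅙)*(-1/15)*(-1/14)*(-1 - 210)) = 15*((⅙)*(-1/15)*(-1/14)*(-211)) = 15*(-211/1260) = -211/84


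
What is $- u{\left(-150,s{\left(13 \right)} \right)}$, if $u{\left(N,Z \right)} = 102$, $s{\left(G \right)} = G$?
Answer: $-102$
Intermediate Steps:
$- u{\left(-150,s{\left(13 \right)} \right)} = \left(-1\right) 102 = -102$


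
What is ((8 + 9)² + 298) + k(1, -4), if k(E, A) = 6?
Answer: 593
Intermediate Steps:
((8 + 9)² + 298) + k(1, -4) = ((8 + 9)² + 298) + 6 = (17² + 298) + 6 = (289 + 298) + 6 = 587 + 6 = 593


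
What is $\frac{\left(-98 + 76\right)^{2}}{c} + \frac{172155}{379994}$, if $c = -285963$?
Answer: $\frac{49046043169}{108664224222} \approx 0.45135$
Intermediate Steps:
$\frac{\left(-98 + 76\right)^{2}}{c} + \frac{172155}{379994} = \frac{\left(-98 + 76\right)^{2}}{-285963} + \frac{172155}{379994} = \left(-22\right)^{2} \left(- \frac{1}{285963}\right) + 172155 \cdot \frac{1}{379994} = 484 \left(- \frac{1}{285963}\right) + \frac{172155}{379994} = - \frac{484}{285963} + \frac{172155}{379994} = \frac{49046043169}{108664224222}$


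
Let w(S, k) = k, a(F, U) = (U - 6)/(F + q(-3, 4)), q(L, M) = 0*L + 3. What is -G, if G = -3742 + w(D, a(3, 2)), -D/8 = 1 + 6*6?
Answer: 11228/3 ≈ 3742.7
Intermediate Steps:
q(L, M) = 3 (q(L, M) = 0 + 3 = 3)
D = -296 (D = -8*(1 + 6*6) = -8*(1 + 36) = -8*37 = -296)
a(F, U) = (-6 + U)/(3 + F) (a(F, U) = (U - 6)/(F + 3) = (-6 + U)/(3 + F))
G = -11228/3 (G = -3742 + (-6 + 2)/(3 + 3) = -3742 - 4/6 = -3742 + (⅙)*(-4) = -3742 - ⅔ = -11228/3 ≈ -3742.7)
-G = -1*(-11228/3) = 11228/3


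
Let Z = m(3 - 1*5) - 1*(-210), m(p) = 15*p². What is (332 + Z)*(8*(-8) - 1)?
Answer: -39130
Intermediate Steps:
Z = 270 (Z = 15*(3 - 1*5)² - 1*(-210) = 15*(3 - 5)² + 210 = 15*(-2)² + 210 = 15*4 + 210 = 60 + 210 = 270)
(332 + Z)*(8*(-8) - 1) = (332 + 270)*(8*(-8) - 1) = 602*(-64 - 1) = 602*(-65) = -39130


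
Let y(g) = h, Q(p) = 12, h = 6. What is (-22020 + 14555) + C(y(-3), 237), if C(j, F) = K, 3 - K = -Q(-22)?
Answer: -7450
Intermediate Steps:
K = 15 (K = 3 - (-1)*12 = 3 - 1*(-12) = 3 + 12 = 15)
y(g) = 6
C(j, F) = 15
(-22020 + 14555) + C(y(-3), 237) = (-22020 + 14555) + 15 = -7465 + 15 = -7450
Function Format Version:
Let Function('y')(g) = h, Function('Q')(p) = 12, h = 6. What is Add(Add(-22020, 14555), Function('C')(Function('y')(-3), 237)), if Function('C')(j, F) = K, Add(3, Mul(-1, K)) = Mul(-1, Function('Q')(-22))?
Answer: -7450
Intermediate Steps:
K = 15 (K = Add(3, Mul(-1, Mul(-1, 12))) = Add(3, Mul(-1, -12)) = Add(3, 12) = 15)
Function('y')(g) = 6
Function('C')(j, F) = 15
Add(Add(-22020, 14555), Function('C')(Function('y')(-3), 237)) = Add(Add(-22020, 14555), 15) = Add(-7465, 15) = -7450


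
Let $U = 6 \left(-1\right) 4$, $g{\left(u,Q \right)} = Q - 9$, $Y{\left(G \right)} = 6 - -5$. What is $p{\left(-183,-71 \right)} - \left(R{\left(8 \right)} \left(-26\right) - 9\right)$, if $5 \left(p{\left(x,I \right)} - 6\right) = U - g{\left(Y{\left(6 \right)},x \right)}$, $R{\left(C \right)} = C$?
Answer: $\frac{1283}{5} \approx 256.6$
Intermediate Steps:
$Y{\left(G \right)} = 11$ ($Y{\left(G \right)} = 6 + 5 = 11$)
$g{\left(u,Q \right)} = -9 + Q$
$U = -24$ ($U = \left(-6\right) 4 = -24$)
$p{\left(x,I \right)} = 3 - \frac{x}{5}$ ($p{\left(x,I \right)} = 6 + \frac{-24 - \left(-9 + x\right)}{5} = 6 + \frac{-15 - x}{5} = 6 - \left(3 + \frac{x}{5}\right) = 3 - \frac{x}{5}$)
$p{\left(-183,-71 \right)} - \left(R{\left(8 \right)} \left(-26\right) - 9\right) = \left(3 - - \frac{183}{5}\right) - \left(8 \left(-26\right) - 9\right) = \left(3 + \frac{183}{5}\right) - \left(-208 - 9\right) = \frac{198}{5} - -217 = \frac{198}{5} + 217 = \frac{1283}{5}$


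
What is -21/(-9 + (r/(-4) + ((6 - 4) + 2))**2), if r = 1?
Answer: -112/27 ≈ -4.1481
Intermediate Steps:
-21/(-9 + (r/(-4) + ((6 - 4) + 2))**2) = -21/(-9 + (1/(-4) + ((6 - 4) + 2))**2) = -21/(-9 + (1*(-1/4) + (2 + 2))**2) = -21/(-9 + (-1/4 + 4)**2) = -21/(-9 + (15/4)**2) = -21/(-9 + 225/16) = -21/81/16 = -21*16/81 = -112/27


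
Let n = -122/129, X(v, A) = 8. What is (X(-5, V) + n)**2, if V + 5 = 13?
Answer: 828100/16641 ≈ 49.763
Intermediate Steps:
V = 8 (V = -5 + 13 = 8)
n = -122/129 (n = -122*1/129 = -122/129 ≈ -0.94574)
(X(-5, V) + n)**2 = (8 - 122/129)**2 = (910/129)**2 = 828100/16641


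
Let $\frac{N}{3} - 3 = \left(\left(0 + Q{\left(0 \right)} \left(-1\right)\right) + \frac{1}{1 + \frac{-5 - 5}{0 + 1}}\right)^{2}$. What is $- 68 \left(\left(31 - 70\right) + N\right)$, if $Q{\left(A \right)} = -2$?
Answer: $\frac{35428}{27} \approx 1312.1$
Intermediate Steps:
$N = \frac{532}{27}$ ($N = 9 + 3 \left(\left(0 - -2\right) + \frac{1}{1 + \frac{-5 - 5}{0 + 1}}\right)^{2} = 9 + 3 \left(\left(0 + 2\right) + \frac{1}{1 - \frac{10}{1}}\right)^{2} = 9 + 3 \left(2 + \frac{1}{1 - 10}\right)^{2} = 9 + 3 \left(2 + \frac{1}{-9}\right)^{2} = 9 + 3 \left(2 - \frac{1}{9}\right)^{2} = 9 + 3 \left(\frac{17}{9}\right)^{2} = 9 + 3 \cdot \frac{289}{81} = 9 + \frac{289}{27} = \frac{532}{27} \approx 19.704$)
$- 68 \left(\left(31 - 70\right) + N\right) = - 68 \left(\left(31 - 70\right) + \frac{532}{27}\right) = - 68 \left(-39 + \frac{532}{27}\right) = \left(-68\right) \left(- \frac{521}{27}\right) = \frac{35428}{27}$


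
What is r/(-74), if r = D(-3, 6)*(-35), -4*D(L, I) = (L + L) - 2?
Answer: 35/37 ≈ 0.94595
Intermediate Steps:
D(L, I) = 1/2 - L/2 (D(L, I) = -((L + L) - 2)/4 = -(2*L - 2)/4 = -(-2 + 2*L)/4 = 1/2 - L/2)
r = -70 (r = (1/2 - 1/2*(-3))*(-35) = (1/2 + 3/2)*(-35) = 2*(-35) = -70)
r/(-74) = -70/(-74) = -70*(-1/74) = 35/37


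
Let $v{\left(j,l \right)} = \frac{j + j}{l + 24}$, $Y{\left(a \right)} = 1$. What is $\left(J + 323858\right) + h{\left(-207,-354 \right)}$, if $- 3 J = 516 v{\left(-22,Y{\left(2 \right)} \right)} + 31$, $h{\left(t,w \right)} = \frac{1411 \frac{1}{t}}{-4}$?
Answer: $\frac{6709948279}{20700} \approx 3.2415 \cdot 10^{5}$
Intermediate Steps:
$v{\left(j,l \right)} = \frac{2 j}{24 + l}$
$h{\left(t,w \right)} = - \frac{1411}{4 t}$ ($h{\left(t,w \right)} = \frac{1411}{t} \left(- \frac{1}{4}\right) = - \frac{1411}{4 t}$)
$J = \frac{21929}{75}$ ($J = - \frac{516 \cdot 2 \left(-22\right) \frac{1}{24 + 1} + 31}{3} = - \frac{516 \cdot 2 \left(-22\right) \frac{1}{25} + 31}{3} = - \frac{516 \left(- \frac{44}{25}\right) + 31}{3} = - \frac{- \frac{22704}{25} + 31}{3} = \left(- \frac{1}{3}\right) \left(- \frac{21929}{25}\right) = \frac{21929}{75} \approx 292.39$)
$\left(J + 323858\right) + h{\left(-207,-354 \right)} = \left(\frac{21929}{75} + 323858\right) - \frac{1411}{4 \left(-207\right)} = \frac{24311279}{75} - - \frac{1411}{828} = \frac{24311279}{75} + \frac{1411}{828} = \frac{6709948279}{20700}$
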